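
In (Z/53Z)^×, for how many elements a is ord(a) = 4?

2

φ(53) = 53 − 1 = 52 = 2^2 · 13.
In a cyclic group of order 52, there are φ(d) elements of order d for each divisor d of 52, and zero for non-divisors.
4 = 2^2 divides 52, and φ(4) = 2.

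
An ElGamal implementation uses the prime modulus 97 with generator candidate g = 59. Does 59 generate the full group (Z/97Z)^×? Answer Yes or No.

φ(97) = 97 − 1 = 96 = 2^5 · 3.
59 is a primitive root mod 97 iff 59^(φ(97)/q) ≢ 1 for every prime q | φ(97), i.e. q ∈ {2, 3}.
59^48 ≡ 96 (mod 97)  [q = 2: ≢ 1 ✓]
59^32 ≡ 35 (mod 97)  [q = 3: ≢ 1 ✓]
None equal 1, so ord_97(59) = 96: 59 is a primitive root.

Yes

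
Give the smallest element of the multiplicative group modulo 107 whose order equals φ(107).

2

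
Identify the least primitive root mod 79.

φ(79) = 79 − 1 = 78 = 2 · 3 · 13.
g is a primitive root iff g^(78/q) ≢ 1 (mod 79) for each prime q ∈ {2, 3, 13}.
g = 2: 2^39 ≡ 1 — hits 1, so not a primitive root.
g = 3: 3^39 ≡ 78; 3^26 ≡ 23; 3^6 ≡ 18 — none is 1, so 3 is a primitive root.
So 3 is the smallest generator of (Z/79Z)^×.

3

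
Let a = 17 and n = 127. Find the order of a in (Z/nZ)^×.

By Lagrange's theorem, ord_127(17) divides φ(127) = 127 − 1 = 126 = 2 · 3^2 · 7.
Divisors of 126: 1, 2, 3, 6, 7, 9, 14, 18, 21, 42, 63, 126.
Compute 17^d (mod 127) for the divisors d until we hit 1:
17^1 ≡ 17 (mod 127)
17^2 ≡ 35 (mod 127)
17^3 ≡ 87 (mod 127)
17^6 ≡ 76 (mod 127)
17^7 ≡ 22 (mod 127)
17^9 ≡ 8 (mod 127)
17^14 ≡ 103 (mod 127)
17^18 ≡ 64 (mod 127)
17^21 ≡ 107 (mod 127)
17^42 ≡ 19 (mod 127)
17^63 ≡ 1 (mod 127) ✓
So ord_127(17) = 63.

63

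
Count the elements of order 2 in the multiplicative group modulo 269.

1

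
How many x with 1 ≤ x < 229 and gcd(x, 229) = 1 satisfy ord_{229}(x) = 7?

φ(229) = 229 − 1 = 228 = 2^2 · 3 · 19.
In a cyclic group of order 228, there are φ(d) elements of order d for each divisor d of 228, and zero for non-divisors.
7 does not divide 228, so no element of (Z/229Z)^× has order 7.

0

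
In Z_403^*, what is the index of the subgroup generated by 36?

Since 36 ∈ (Z/403Z)^×, its order divides φ(403) = φ(13·31) = (13−1)·(31−1) = 12·30 = 360 = 2^3 · 3^2 · 5.
Divisors of 360: 1, 2, 3, 4, 5, 6, 8, 9, 10, 12, 15, 18, 20, 24, 30, 36, 40, 45, 60, 72, 90, 120, 180, 360.
Check 36^d mod 403 for each divisor in increasing order:
36^1 ≡ 36 (mod 403)
36^2 ≡ 87 (mod 403)
36^3 ≡ 311 (mod 403)
36^4 ≡ 315 (mod 403)
36^5 ≡ 56 (mod 403)
36^6 ≡ 1 (mod 403) ✓
So ord_403(36) = 6, hence |⟨36⟩| = 6.
[(Z/403Z)^× : ⟨36⟩] = 360/6 = 60.

60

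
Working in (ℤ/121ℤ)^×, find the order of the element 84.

ord(84) | φ(121) = φ(11^2) = 11·(11−1) = 110 = 2 · 5 · 11.
Divisors of 110: 1, 2, 5, 10, 11, 22, 55, 110.
Compute 84^d (mod 121) for the divisors d until we hit 1:
84^1 ≡ 84
84^2 ≡ 38
84^5 ≡ 54
84^10 ≡ 12
84^11 ≡ 40
84^22 ≡ 27
84^55 ≡ 120
84^110 ≡ 1
The smallest such exponent is 110, so the order of 84 is 110.

110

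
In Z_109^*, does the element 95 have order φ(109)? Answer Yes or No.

φ(109) = 109 − 1 = 108 = 2^2 · 3^3.
An element g generates (Z/109Z)^× iff g^(108/q) ≢ 1 (mod 109) for each prime q ∈ {2, 3}.
95^54 ≡ 108 (mod 109)  [q = 2: ≢ 1 ✓]
95^36 ≡ 63 (mod 109)  [q = 3: ≢ 1 ✓]
Every test exponent gives a nontrivial residue, hence 95 generates the full group.

Yes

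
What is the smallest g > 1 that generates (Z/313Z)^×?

φ(313) = 313 − 1 = 312 = 2^3 · 3 · 13.
g is a primitive root iff g^(312/q) ≢ 1 (mod 313) for each prime q ∈ {2, 3, 13}.
g = 2: 2^156 ≡ 1 — hits 1, so not a primitive root.
g = 3: 3^156 ≡ 1 — hits 1, so not a primitive root.
g = 4: 4^156 ≡ 1 — hits 1, so not a primitive root.
g = 5: 5^156 ≡ 312; 5^104 ≡ 1 — hits 1, so not a primitive root.
g = 6: 6^156 ≡ 1 — hits 1, so not a primitive root.
g = 7: 7^156 ≡ 312; 7^104 ≡ 1 — hits 1, so not a primitive root.
g = 8: 8^156 ≡ 1 — hits 1, so not a primitive root.
g = 9: 9^156 ≡ 1 — hits 1, so not a primitive root.
g = 10: 10^156 ≡ 312; 10^104 ≡ 214; 10^24 ≡ 103 — none is 1, so 10 is a primitive root.
Hence the least primitive root of 313 is 10.

10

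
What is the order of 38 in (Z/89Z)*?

Since 38 ∈ (Z/89Z)^×, its order divides φ(89) = 89 − 1 = 88 = 2^3 · 11.
Divisors of 88: 1, 2, 4, 8, 11, 22, 44, 88.
Test each divisor d:
38^1 ≡ 38 (mod 89)
38^2 ≡ 20 (mod 89)
38^4 ≡ 44 (mod 89)
38^8 ≡ 67 (mod 89)
38^11 ≡ 12 (mod 89)
38^22 ≡ 55 (mod 89)
38^44 ≡ 88 (mod 89)
38^88 ≡ 1 (mod 89) ✓
Hence ord(38) = 88.

88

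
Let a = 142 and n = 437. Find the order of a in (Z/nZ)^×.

The order of 142 must divide φ(437) = φ(19·23) = (19−1)·(23−1) = 18·22 = 396 = 2^2 · 3^2 · 11.
Divisors of 396: 1, 2, 3, 4, 6, 9, 11, 12, 18, 22, 33, 36, 44, 66, 99, 132, 198, 396.
Check 142^d mod 437 for each divisor in increasing order:
142^1 ≡ 142
142^2 ≡ 62
142^3 ≡ 64
142^4 ≡ 348
142^6 ≡ 163
142^9 ≡ 381
142^11 ≡ 24
142^12 ≡ 349
142^18 ≡ 77
142^22 ≡ 139
142^33 ≡ 277
142^36 ≡ 248
142^44 ≡ 93
142^66 ≡ 254
142^99 ≡ 1
So ord_437(142) = 99.

99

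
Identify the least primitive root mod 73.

5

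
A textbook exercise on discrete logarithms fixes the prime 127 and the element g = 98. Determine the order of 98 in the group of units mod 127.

63

ord(98) | φ(127) = 127 − 1 = 126 = 2 · 3^2 · 7.
Divisors of 126: 1, 2, 3, 6, 7, 9, 14, 18, 21, 42, 63, 126.
Check 98^d mod 127 for each divisor in increasing order:
98^1 ≡ 98 (mod 127)
98^2 ≡ 79 (mod 127)
98^3 ≡ 122 (mod 127)
98^6 ≡ 25 (mod 127)
98^7 ≡ 37 (mod 127)
98^9 ≡ 2 (mod 127)
98^14 ≡ 99 (mod 127)
98^18 ≡ 4 (mod 127)
98^21 ≡ 107 (mod 127)
98^42 ≡ 19 (mod 127)
98^63 ≡ 1 (mod 127) ✓
Hence ord(98) = 63.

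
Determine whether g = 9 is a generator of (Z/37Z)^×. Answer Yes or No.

No

φ(37) = 37 − 1 = 36 = 2^2 · 3^2.
It suffices to check that the order of 9 is not a proper divisor of 36: compute 9^(36/q) for q ∈ {2, 3}.
9^18 ≡ 1 (mod 37)  [q = 2: ≡ 1 ✗]
9^12 ≡ 26 (mod 37)  [q = 3: ≢ 1 ✓]
The check at q = 2 fails, so 9 generates a proper subgroup.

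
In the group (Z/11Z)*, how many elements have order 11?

φ(11) = 11 − 1 = 10 = 2 · 5.
Since (Z/11Z)^× is cyclic of order 10, the number of elements of order d is φ(d) when d | 10 and 0 otherwise.
Here 10 is not a multiple of 11, so there are no elements of order 11.

0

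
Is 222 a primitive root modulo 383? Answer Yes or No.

φ(383) = 383 − 1 = 382 = 2 · 191.
222 is a primitive root mod 383 iff 222^(φ(383)/q) ≢ 1 for every prime q | φ(383), i.e. q ∈ {2, 191}.
222^191 ≡ 382 (mod 383)  [q = 2: ≢ 1 ✓]
222^2 ≡ 260 (mod 383)  [q = 191: ≢ 1 ✓]
All checks pass, so 222 has order 382 and is a primitive root modulo 383.

Yes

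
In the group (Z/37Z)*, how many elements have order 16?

φ(37) = 37 − 1 = 36 = 2^2 · 3^2.
Since (Z/37Z)^× is cyclic of order 36, the number of elements of order d is φ(d) when d | 36 and 0 otherwise.
16 does not divide 36, so no element of (Z/37Z)^× has order 16.

0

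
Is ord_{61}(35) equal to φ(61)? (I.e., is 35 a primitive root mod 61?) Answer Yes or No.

φ(61) = 61 − 1 = 60 = 2^2 · 3 · 5.
It suffices to check that the order of 35 is not a proper divisor of 60: compute 35^(60/q) for q ∈ {2, 3, 5}.
35^30 ≡ 60 (mod 61)  [q = 2: ≢ 1 ✓]
35^20 ≡ 13 (mod 61)  [q = 3: ≢ 1 ✓]
35^12 ≡ 9 (mod 61)  [q = 5: ≢ 1 ✓]
Every test exponent gives a nontrivial residue, hence 35 generates the full group.

Yes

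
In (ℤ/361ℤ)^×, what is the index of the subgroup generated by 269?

The order of 269 must divide φ(361) = φ(19^2) = 19·(19−1) = 342 = 2 · 3^2 · 19.
Divisors of 342: 1, 2, 3, 6, 9, 18, 19, 38, 57, 114, 171, 342.
Evaluate successive powers at the divisors of 342:
269^1 ≡ 269 (mod 361)
269^2 ≡ 161 (mod 361)
269^3 ≡ 350 (mod 361)
269^6 ≡ 121 (mod 361)
269^9 ≡ 113 (mod 361)
269^18 ≡ 134 (mod 361)
269^19 ≡ 307 (mod 361)
269^38 ≡ 28 (mod 361)
269^57 ≡ 293 (mod 361)
269^114 ≡ 292 (mod 361)
269^171 ≡ 360 (mod 361)
269^342 ≡ 1 (mod 361) ✓
So ord_361(269) = 342, hence |⟨269⟩| = 342.
[(Z/361Z)^× : ⟨269⟩] = 342/342 = 1.

1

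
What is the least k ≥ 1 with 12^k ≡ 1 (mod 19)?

6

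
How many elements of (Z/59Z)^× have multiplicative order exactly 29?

28

φ(59) = 59 − 1 = 58 = 2 · 29.
Since (Z/59Z)^× is cyclic of order 58, the number of elements of order d is φ(d) when d | 58 and 0 otherwise.
29 | 58, and φ(29) = 29 − 1 = 28.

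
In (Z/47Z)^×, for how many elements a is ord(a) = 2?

1

φ(47) = 47 − 1 = 46 = 2 · 23.
(Z/47Z)^× is cyclic (|G| = 46); a cyclic group of order m has exactly φ(d) elements of each order d | m, and none otherwise.
2 | 46, and φ(2) = 2 − 1 = 1.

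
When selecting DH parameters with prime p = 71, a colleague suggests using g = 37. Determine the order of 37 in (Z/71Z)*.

The order of 37 must divide φ(71) = 71 − 1 = 70 = 2 · 5 · 7.
Divisors of 70: 1, 2, 5, 7, 10, 14, 35, 70.
Evaluate successive powers at the divisors of 70:
37^1 ≡ 37 (mod 71)
37^2 ≡ 20 (mod 71)
37^5 ≡ 32 (mod 71)
37^7 ≡ 1 (mod 71) ✓
So ord_71(37) = 7.

7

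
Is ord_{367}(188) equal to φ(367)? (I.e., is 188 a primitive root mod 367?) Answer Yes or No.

φ(367) = 367 − 1 = 366 = 2 · 3 · 61.
Test 188^(366/q) mod 367 for each prime factor q of 366:
188^183 ≡ 1 (mod 367)  [q = 2: ≡ 1 ✗]
188^122 ≡ 83 (mod 367)  [q = 3: ≢ 1 ✓]
188^6 ≡ 52 (mod 367)  [q = 61: ≢ 1 ✓]
188^183 ≡ 1 shows ord(188) | 183, strictly less than φ(367); not a primitive root.

No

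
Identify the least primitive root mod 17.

3

φ(17) = 17 − 1 = 16 = 2^4.
Test candidates g = 2, 3, … against the prime factors q ∈ {2} of φ(17): g is a generator iff g^(16/q) ≢ 1 for every such q.
g = 2: 2^8 ≡ 1 — hits 1, so not a primitive root.
g = 3: 3^8 ≡ 16 — none is 1, so 3 is a primitive root.
Hence the least primitive root of 17 is 3.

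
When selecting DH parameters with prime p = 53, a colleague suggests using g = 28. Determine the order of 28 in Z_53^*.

13

ord(28) | φ(53) = 53 − 1 = 52 = 2^2 · 13.
Divisors of 52: 1, 2, 4, 13, 26, 52.
Test each divisor d:
28^1 ≡ 28 (mod 53)
28^2 ≡ 42 (mod 53)
28^4 ≡ 15 (mod 53)
28^13 ≡ 1 (mod 53) ✓
Therefore the multiplicative order of 28 modulo 53 is 13.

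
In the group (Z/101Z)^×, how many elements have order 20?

φ(101) = 101 − 1 = 100 = 2^2 · 5^2.
(Z/101Z)^× is cyclic (|G| = 100); a cyclic group of order m has exactly φ(d) elements of each order d | m, and none otherwise.
20 = 2^2 · 5 divides 100, and φ(20) = 8.

8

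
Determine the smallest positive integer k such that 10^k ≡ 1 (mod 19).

By Lagrange's theorem, ord_19(10) divides φ(19) = 19 − 1 = 18 = 2 · 3^2.
Divisors of 18: 1, 2, 3, 6, 9, 18.
Evaluate successive powers at the divisors of 18:
10^1 ≡ 10 (mod 19)
10^2 ≡ 5 (mod 19)
10^3 ≡ 12 (mod 19)
10^6 ≡ 11 (mod 19)
10^9 ≡ 18 (mod 19)
10^18 ≡ 1 (mod 19) ✓
Therefore the multiplicative order of 10 modulo 19 is 18.

18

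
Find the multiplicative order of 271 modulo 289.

ord(271) | φ(289) = φ(17^2) = 17·(17−1) = 272 = 2^4 · 17.
Divisors of 272: 1, 2, 4, 8, 16, 17, 34, 68, 136, 272.
Test each divisor d:
271^1 ≡ 271 (mod 289)
271^2 ≡ 35 (mod 289)
271^4 ≡ 69 (mod 289)
271^8 ≡ 137 (mod 289)
271^16 ≡ 273 (mod 289)
271^17 ≡ 288 (mod 289)
271^34 ≡ 1 (mod 289) ✓
The smallest such exponent is 34, so the order of 271 is 34.

34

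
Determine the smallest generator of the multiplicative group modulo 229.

6

φ(229) = 229 − 1 = 228 = 2^2 · 3 · 19.
g is a primitive root iff g^(228/q) ≢ 1 (mod 229) for each prime q ∈ {2, 3, 19}.
g = 2: 2^114 ≡ 228; 2^76 ≡ 1 — hits 1, so not a primitive root.
g = 3: 3^114 ≡ 1 — hits 1, so not a primitive root.
g = 4: 4^114 ≡ 1 — hits 1, so not a primitive root.
g = 5: 5^114 ≡ 1 — hits 1, so not a primitive root.
g = 6: 6^114 ≡ 228; 6^76 ≡ 134; 6^12 ≡ 165 — none is 1, so 6 is a primitive root.
The smallest primitive root modulo 229 is 6.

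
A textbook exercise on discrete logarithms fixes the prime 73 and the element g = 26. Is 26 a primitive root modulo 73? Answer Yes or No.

φ(73) = 73 − 1 = 72 = 2^3 · 3^2.
Test 26^(72/q) mod 73 for each prime factor q of 72:
26^36 ≡ 72 (mod 73)  [q = 2: ≢ 1 ✓]
26^24 ≡ 8 (mod 73)  [q = 3: ≢ 1 ✓]
Every test exponent gives a nontrivial residue, hence 26 generates the full group.

Yes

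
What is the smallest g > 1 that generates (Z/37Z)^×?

2

φ(37) = 37 − 1 = 36 = 2^2 · 3^2.
Test candidates g = 2, 3, … against the prime factors q ∈ {2, 3} of φ(37): g is a generator iff g^(36/q) ≢ 1 for every such q.
g = 2: 2^18 ≡ 36; 2^12 ≡ 26 — none is 1, so 2 is a primitive root.
Hence the least primitive root of 37 is 2.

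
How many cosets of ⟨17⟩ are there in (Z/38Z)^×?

The order of 17 must divide φ(38) = φ(2)·φ(19) = 1·18 = 18 = 2 · 3^2.
Divisors of 18: 1, 2, 3, 6, 9, 18.
Compute 17^d (mod 38) for the divisors d until we hit 1:
17^1 ≡ 17 (mod 38)
17^2 ≡ 23 (mod 38)
17^3 ≡ 11 (mod 38)
17^6 ≡ 7 (mod 38)
17^9 ≡ 1 (mod 38) ✓
The order of 17 is 9, so the subgroup it generates has 9 elements.
The index is φ(38) / ord(17) = 18 / 9 = 2.

2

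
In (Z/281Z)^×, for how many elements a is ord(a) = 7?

6

φ(281) = 281 − 1 = 280 = 2^3 · 5 · 7.
In a cyclic group of order 280, there are φ(d) elements of order d for each divisor d of 280, and zero for non-divisors.
7 | 280, and φ(7) = 7 − 1 = 6.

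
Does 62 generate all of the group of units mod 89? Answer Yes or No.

φ(89) = 89 − 1 = 88 = 2^3 · 11.
Test 62^(88/q) mod 89 for each prime factor q of 88:
62^44 ≡ 88 (mod 89)  [q = 2: ≢ 1 ✓]
62^8 ≡ 39 (mod 89)  [q = 11: ≢ 1 ✓]
None equal 1, so ord_89(62) = 88: 62 is a primitive root.

Yes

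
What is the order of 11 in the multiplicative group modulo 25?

By Lagrange's theorem, ord_25(11) divides φ(25) = φ(5^2) = 5·(5−1) = 20 = 2^2 · 5.
Divisors of 20: 1, 2, 4, 5, 10, 20.
Check 11^d mod 25 for each divisor in increasing order:
11^1 ≡ 11 (mod 25)
11^2 ≡ 21 (mod 25)
11^4 ≡ 16 (mod 25)
11^5 ≡ 1 (mod 25) ✓
The smallest such exponent is 5, so the order of 11 is 5.

5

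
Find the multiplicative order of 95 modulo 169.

78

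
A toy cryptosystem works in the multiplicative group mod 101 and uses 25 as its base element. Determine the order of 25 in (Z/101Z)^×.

The order of 25 must divide φ(101) = 101 − 1 = 100 = 2^2 · 5^2.
Divisors of 100: 1, 2, 4, 5, 10, 20, 25, 50, 100.
Compute 25^d (mod 101) for the divisors d until we hit 1:
25^1 ≡ 25 (mod 101)
25^2 ≡ 19 (mod 101)
25^4 ≡ 58 (mod 101)
25^5 ≡ 36 (mod 101)
25^10 ≡ 84 (mod 101)
25^20 ≡ 87 (mod 101)
25^25 ≡ 1 (mod 101) ✓
Therefore the multiplicative order of 25 modulo 101 is 25.

25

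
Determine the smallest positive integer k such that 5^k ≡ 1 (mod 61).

By Lagrange's theorem, ord_61(5) divides φ(61) = 61 − 1 = 60 = 2^2 · 3 · 5.
Divisors of 60: 1, 2, 3, 4, 5, 6, 10, 12, 15, 20, 30, 60.
Evaluate successive powers at the divisors of 60:
5^1 ≡ 5 (mod 61)
5^2 ≡ 25 (mod 61)
5^3 ≡ 3 (mod 61)
5^4 ≡ 15 (mod 61)
5^5 ≡ 14 (mod 61)
5^6 ≡ 9 (mod 61)
5^10 ≡ 13 (mod 61)
5^12 ≡ 20 (mod 61)
5^15 ≡ 60 (mod 61)
5^20 ≡ 47 (mod 61)
5^30 ≡ 1 (mod 61) ✓
Hence ord(5) = 30.

30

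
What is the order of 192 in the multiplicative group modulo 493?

Since 192 ∈ (Z/493Z)^×, its order divides φ(493) = φ(17·29) = (17−1)·(29−1) = 16·28 = 448 = 2^6 · 7.
Divisors of 448: 1, 2, 4, 7, 8, 14, 16, 28, 32, 56, 64, 112, 224, 448.
Evaluate successive powers at the divisors of 448:
192^1 ≡ 192 (mod 493)
192^2 ≡ 382 (mod 493)
192^4 ≡ 489 (mod 493)
192^7 ≡ 452 (mod 493)
192^8 ≡ 16 (mod 493)
192^14 ≡ 202 (mod 493)
192^16 ≡ 256 (mod 493)
192^28 ≡ 378 (mod 493)
192^32 ≡ 460 (mod 493)
192^56 ≡ 407 (mod 493)
192^64 ≡ 103 (mod 493)
192^112 ≡ 1 (mod 493) ✓
The smallest such exponent is 112, so the order of 192 is 112.

112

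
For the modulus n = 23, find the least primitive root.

φ(23) = 23 − 1 = 22 = 2 · 11.
g is a primitive root iff g^(22/q) ≢ 1 (mod 23) for each prime q ∈ {2, 11}.
g = 2: 2^11 ≡ 1 — hits 1, so not a primitive root.
g = 3: 3^11 ≡ 1 — hits 1, so not a primitive root.
g = 4: 4^11 ≡ 1 — hits 1, so not a primitive root.
g = 5: 5^11 ≡ 22; 5^2 ≡ 2 — none is 1, so 5 is a primitive root.
So 5 is the smallest generator of (Z/23Z)^×.

5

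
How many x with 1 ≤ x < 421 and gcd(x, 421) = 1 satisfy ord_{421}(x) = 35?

φ(421) = 421 − 1 = 420 = 2^2 · 3 · 5 · 7.
In a cyclic group of order 420, there are φ(d) elements of order d for each divisor d of 420, and zero for non-divisors.
35 = 5 · 7 divides 420, and φ(35) = 24.

24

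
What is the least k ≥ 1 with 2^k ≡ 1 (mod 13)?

12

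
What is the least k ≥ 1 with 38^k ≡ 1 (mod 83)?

41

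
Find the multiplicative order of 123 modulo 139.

138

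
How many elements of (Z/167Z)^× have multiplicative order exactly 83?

82

φ(167) = 167 − 1 = 166 = 2 · 83.
(Z/167Z)^× is cyclic (|G| = 166); a cyclic group of order m has exactly φ(d) elements of each order d | m, and none otherwise.
83 | 166, and φ(83) = 83 − 1 = 82.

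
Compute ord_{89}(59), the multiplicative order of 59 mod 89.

By Lagrange's theorem, ord_89(59) divides φ(89) = 89 − 1 = 88 = 2^3 · 11.
Divisors of 88: 1, 2, 4, 8, 11, 22, 44, 88.
Evaluate successive powers at the divisors of 88:
59^1 ≡ 59 (mod 89)
59^2 ≡ 10 (mod 89)
59^4 ≡ 11 (mod 89)
59^8 ≡ 32 (mod 89)
59^11 ≡ 12 (mod 89)
59^22 ≡ 55 (mod 89)
59^44 ≡ 88 (mod 89)
59^88 ≡ 1 (mod 89) ✓
The smallest such exponent is 88, so the order of 59 is 88.

88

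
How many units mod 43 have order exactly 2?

φ(43) = 43 − 1 = 42 = 2 · 3 · 7.
Since (Z/43Z)^× is cyclic of order 42, the number of elements of order d is φ(d) when d | 42 and 0 otherwise.
2 | 42, and φ(2) = 2 − 1 = 1.

1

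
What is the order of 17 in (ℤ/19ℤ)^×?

9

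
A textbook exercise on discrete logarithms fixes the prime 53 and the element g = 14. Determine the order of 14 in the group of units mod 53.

ord(14) | φ(53) = 53 − 1 = 52 = 2^2 · 13.
Divisors of 52: 1, 2, 4, 13, 26, 52.
Evaluate successive powers at the divisors of 52:
14^1 ≡ 14
14^2 ≡ 37
14^4 ≡ 44
14^13 ≡ 23
14^26 ≡ 52
14^52 ≡ 1
Therefore the multiplicative order of 14 modulo 53 is 52.

52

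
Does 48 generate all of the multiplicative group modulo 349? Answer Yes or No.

No

φ(349) = 349 − 1 = 348 = 2^2 · 3 · 29.
It suffices to check that the order of 48 is not a proper divisor of 348: compute 48^(348/q) for q ∈ {2, 3, 29}.
48^174 ≡ 1 (mod 349)  [q = 2: ≡ 1 ✗]
48^116 ≡ 1 (mod 349)  [q = 3: ≡ 1 ✗]
48^12 ≡ 257 (mod 349)  [q = 29: ≢ 1 ✓]
Since 48^174 ≡ 1, the order of 48 divides 174 < 348, so 48 is not a primitive root.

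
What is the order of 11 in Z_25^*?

ord(11) | φ(25) = φ(5^2) = 5·(5−1) = 20 = 2^2 · 5.
Divisors of 20: 1, 2, 4, 5, 10, 20.
Compute 11^d (mod 25) for the divisors d until we hit 1:
11^1 ≡ 11
11^2 ≡ 21
11^4 ≡ 16
11^5 ≡ 1
The smallest such exponent is 5, so the order of 11 is 5.

5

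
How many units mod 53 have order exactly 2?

1

φ(53) = 53 − 1 = 52 = 2^2 · 13.
Since (Z/53Z)^× is cyclic of order 52, the number of elements of order d is φ(d) when d | 52 and 0 otherwise.
2 | 52, and φ(2) = 2 − 1 = 1.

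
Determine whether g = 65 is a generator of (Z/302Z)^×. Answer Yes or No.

No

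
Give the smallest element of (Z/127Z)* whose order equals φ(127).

3

φ(127) = 127 − 1 = 126 = 2 · 3^2 · 7.
Test candidates g = 2, 3, … against the prime factors q ∈ {2, 3, 7} of φ(127): g is a generator iff g^(126/q) ≢ 1 for every such q.
g = 2: 2^63 ≡ 1 — hits 1, so not a primitive root.
g = 3: 3^63 ≡ 126; 3^42 ≡ 107; 3^18 ≡ 4 — none is 1, so 3 is a primitive root.
Hence the least primitive root of 127 is 3.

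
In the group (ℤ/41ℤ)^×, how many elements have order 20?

8

φ(41) = 41 − 1 = 40 = 2^3 · 5.
(Z/41Z)^× is cyclic (|G| = 40); a cyclic group of order m has exactly φ(d) elements of each order d | m, and none otherwise.
20 = 2^2 · 5 divides 40, and φ(20) = 8.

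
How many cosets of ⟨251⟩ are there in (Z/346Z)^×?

2

ord(251) | φ(346) = φ(2)·φ(173) = 1·172 = 172 = 2^2 · 43.
Divisors of 172: 1, 2, 4, 43, 86, 172.
Evaluate successive powers at the divisors of 172:
251^1 ≡ 251 (mod 346)
251^2 ≡ 29 (mod 346)
251^4 ≡ 149 (mod 346)
251^43 ≡ 345 (mod 346)
251^86 ≡ 1 (mod 346) ✓
The order of 251 is 86, so the subgroup it generates has 86 elements.
The index is φ(346) / ord(251) = 172 / 86 = 2.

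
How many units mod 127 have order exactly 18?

6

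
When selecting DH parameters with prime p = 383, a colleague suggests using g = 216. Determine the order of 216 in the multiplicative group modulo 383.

191

ord(216) | φ(383) = 383 − 1 = 382 = 2 · 191.
Divisors of 382: 1, 2, 191, 382.
Evaluate successive powers at the divisors of 382:
216^1 ≡ 216
216^2 ≡ 313
216^191 ≡ 1
The smallest such exponent is 191, so the order of 216 is 191.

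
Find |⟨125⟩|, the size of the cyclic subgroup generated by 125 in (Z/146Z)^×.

24

The order of 125 must divide φ(146) = φ(2)·φ(73) = 1·72 = 72 = 2^3 · 3^2.
Divisors of 72: 1, 2, 3, 4, 6, 8, 9, 12, 18, 24, 36, 72.
Compute 125^d (mod 146) for the divisors d until we hit 1:
125^1 ≡ 125 (mod 146)
125^2 ≡ 3 (mod 146)
125^3 ≡ 83 (mod 146)
125^4 ≡ 9 (mod 146)
125^6 ≡ 27 (mod 146)
125^8 ≡ 81 (mod 146)
125^9 ≡ 51 (mod 146)
125^12 ≡ 145 (mod 146)
125^18 ≡ 119 (mod 146)
125^24 ≡ 1 (mod 146) ✓
Hence ord(125) = 24.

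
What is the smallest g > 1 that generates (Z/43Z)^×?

3

φ(43) = 43 − 1 = 42 = 2 · 3 · 7.
Test candidates g = 2, 3, … against the prime factors q ∈ {2, 3, 7} of φ(43): g is a generator iff g^(42/q) ≢ 1 for every such q.
g = 2: 2^21 ≡ 42; 2^14 ≡ 1 — hits 1, so not a primitive root.
g = 3: 3^21 ≡ 42; 3^14 ≡ 36; 3^6 ≡ 41 — none is 1, so 3 is a primitive root.
So 3 is the smallest generator of (Z/43Z)^×.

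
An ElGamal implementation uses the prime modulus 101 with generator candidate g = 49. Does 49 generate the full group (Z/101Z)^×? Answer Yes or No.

φ(101) = 101 − 1 = 100 = 2^2 · 5^2.
It suffices to check that the order of 49 is not a proper divisor of 100: compute 49^(100/q) for q ∈ {2, 5}.
49^50 ≡ 1 (mod 101)  [q = 2: ≡ 1 ✗]
49^20 ≡ 87 (mod 101)  [q = 5: ≢ 1 ✓]
The check at q = 2 fails, so 49 generates a proper subgroup.

No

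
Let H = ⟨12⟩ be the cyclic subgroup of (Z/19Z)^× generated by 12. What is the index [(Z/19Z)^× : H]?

3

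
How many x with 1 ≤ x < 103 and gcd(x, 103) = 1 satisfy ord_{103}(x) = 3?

2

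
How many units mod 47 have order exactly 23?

22

φ(47) = 47 − 1 = 46 = 2 · 23.
In a cyclic group of order 46, there are φ(d) elements of order d for each divisor d of 46, and zero for non-divisors.
23 | 46, and φ(23) = 23 − 1 = 22.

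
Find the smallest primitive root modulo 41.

6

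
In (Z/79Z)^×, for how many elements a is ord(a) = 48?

0

φ(79) = 79 − 1 = 78 = 2 · 3 · 13.
(Z/79Z)^× is cyclic (|G| = 78); a cyclic group of order m has exactly φ(d) elements of each order d | m, and none otherwise.
Since 48 ∤ 78, the count is 0.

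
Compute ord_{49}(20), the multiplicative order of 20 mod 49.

14

ord(20) | φ(49) = φ(7^2) = 7·(7−1) = 42 = 2 · 3 · 7.
Divisors of 42: 1, 2, 3, 6, 7, 14, 21, 42.
Test each divisor d:
20^1 ≡ 20
20^2 ≡ 8
20^3 ≡ 13
20^6 ≡ 22
20^7 ≡ 48
20^14 ≡ 1
Hence ord(20) = 14.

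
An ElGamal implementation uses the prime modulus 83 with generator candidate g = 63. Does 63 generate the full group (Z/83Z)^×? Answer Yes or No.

No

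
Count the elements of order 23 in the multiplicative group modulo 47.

22

φ(47) = 47 − 1 = 46 = 2 · 23.
In a cyclic group of order 46, there are φ(d) elements of order d for each divisor d of 46, and zero for non-divisors.
23 | 46, and φ(23) = 23 − 1 = 22.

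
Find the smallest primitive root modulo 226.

φ(226) = φ(2)·φ(113) = 1·112 = 112 = 2^4 · 7.
g is a primitive root iff g^(112/q) ≢ 1 (mod 226) for each prime q ∈ {2, 7}.
g = 2: gcd(2, 226) = 2 > 1, not a unit — skip.
g = 3: 3^56 ≡ 225; 3^16 ≡ 49 — none is 1, so 3 is a primitive root.
The smallest primitive root modulo 226 is 3.

3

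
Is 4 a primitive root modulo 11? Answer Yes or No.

No

φ(11) = 11 − 1 = 10 = 2 · 5.
Test 4^(10/q) mod 11 for each prime factor q of 10:
4^5 ≡ 1 (mod 11)  [q = 2: ≡ 1 ✗]
4^2 ≡ 5 (mod 11)  [q = 5: ≢ 1 ✓]
Since 4^5 ≡ 1, the order of 4 divides 5 < 10, so 4 is not a primitive root.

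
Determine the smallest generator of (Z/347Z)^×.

2

φ(347) = 347 − 1 = 346 = 2 · 173.
g is a primitive root iff g^(346/q) ≢ 1 (mod 347) for each prime q ∈ {2, 173}.
g = 2: 2^173 ≡ 346; 2^2 ≡ 4 — none is 1, so 2 is a primitive root.
So 2 is the smallest generator of (Z/347Z)^×.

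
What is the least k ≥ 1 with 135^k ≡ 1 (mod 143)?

ord(135) | φ(143) = φ(11·13) = (11−1)·(13−1) = 10·12 = 120 = 2^3 · 3 · 5.
Divisors of 120: 1, 2, 3, 4, 5, 6, 8, 10, 12, 15, 20, 24, 30, 40, 60, 120.
Test each divisor d:
135^1 ≡ 135 (mod 143)
135^2 ≡ 64 (mod 143)
135^3 ≡ 60 (mod 143)
135^4 ≡ 92 (mod 143)
135^5 ≡ 122 (mod 143)
135^6 ≡ 25 (mod 143)
135^8 ≡ 27 (mod 143)
135^10 ≡ 12 (mod 143)
135^12 ≡ 53 (mod 143)
135^15 ≡ 34 (mod 143)
135^20 ≡ 1 (mod 143) ✓
Therefore the multiplicative order of 135 modulo 143 is 20.

20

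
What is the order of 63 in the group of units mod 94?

23

The order of 63 must divide φ(94) = φ(2)·φ(47) = 1·46 = 46 = 2 · 23.
Divisors of 46: 1, 2, 23, 46.
Evaluate successive powers at the divisors of 46:
63^1 ≡ 63 (mod 94)
63^2 ≡ 21 (mod 94)
63^23 ≡ 1 (mod 94) ✓
So ord_94(63) = 23.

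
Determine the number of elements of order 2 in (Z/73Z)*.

1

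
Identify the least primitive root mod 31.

3

φ(31) = 31 − 1 = 30 = 2 · 3 · 5.
g is a primitive root iff g^(30/q) ≢ 1 (mod 31) for each prime q ∈ {2, 3, 5}.
g = 2: 2^15 ≡ 1 — hits 1, so not a primitive root.
g = 3: 3^15 ≡ 30; 3^10 ≡ 25; 3^6 ≡ 16 — none is 1, so 3 is a primitive root.
The smallest primitive root modulo 31 is 3.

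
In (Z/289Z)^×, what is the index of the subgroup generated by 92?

1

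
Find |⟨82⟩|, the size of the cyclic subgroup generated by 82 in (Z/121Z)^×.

By Lagrange's theorem, ord_121(82) divides φ(121) = φ(11^2) = 11·(11−1) = 110 = 2 · 5 · 11.
Divisors of 110: 1, 2, 5, 10, 11, 22, 55, 110.
Check 82^d mod 121 for each divisor in increasing order:
82^1 ≡ 82 (mod 121)
82^2 ≡ 69 (mod 121)
82^5 ≡ 56 (mod 121)
82^10 ≡ 111 (mod 121)
82^11 ≡ 27 (mod 121)
82^22 ≡ 3 (mod 121)
82^55 ≡ 1 (mod 121) ✓
Therefore the multiplicative order of 82 modulo 121 is 55.

55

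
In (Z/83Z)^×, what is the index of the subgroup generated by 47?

ord(47) | φ(83) = 83 − 1 = 82 = 2 · 41.
Divisors of 82: 1, 2, 41, 82.
Compute 47^d (mod 83) for the divisors d until we hit 1:
47^1 ≡ 47
47^2 ≡ 51
47^41 ≡ 82
47^82 ≡ 1
Thus |⟨47⟩| = ord(47) = 82.
The index is φ(83) / ord(47) = 82 / 82 = 1.

1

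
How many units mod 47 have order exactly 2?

1

φ(47) = 47 − 1 = 46 = 2 · 23.
In a cyclic group of order 46, there are φ(d) elements of order d for each divisor d of 46, and zero for non-divisors.
2 | 46, and φ(2) = 2 − 1 = 1.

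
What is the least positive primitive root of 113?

3

φ(113) = 113 − 1 = 112 = 2^4 · 7.
g is a primitive root iff g^(112/q) ≢ 1 (mod 113) for each prime q ∈ {2, 7}.
g = 2: 2^56 ≡ 1 — hits 1, so not a primitive root.
g = 3: 3^56 ≡ 112; 3^16 ≡ 49 — none is 1, so 3 is a primitive root.
So 3 is the smallest generator of (Z/113Z)^×.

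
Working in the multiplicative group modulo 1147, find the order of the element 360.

ord(360) | φ(1147) = φ(31·37) = (31−1)·(37−1) = 30·36 = 1080 = 2^3 · 3^3 · 5.
Divisors of 1080: 1, 2, 3, 4, 5, 6, 8, 9, 10, 12, 15, 18, 20, 24, 27, 30, 36, 40, 45, 54, 60, 72, 90, 108, 120, 135, 180, 216, 270, 360, 540, 1080.
Test each divisor d:
360^1 ≡ 360 (mod 1147)
360^2 ≡ 1136 (mod 1147)
360^3 ≡ 628 (mod 1147)
360^4 ≡ 121 (mod 1147)
360^5 ≡ 1121 (mod 1147)
360^6 ≡ 963 (mod 1147)
360^8 ≡ 877 (mod 1147)
360^9 ≡ 295 (mod 1147)
360^10 ≡ 676 (mod 1147)
360^12 ≡ 593 (mod 1147)
360^15 ≡ 776 (mod 1147)
360^18 ≡ 1000 (mod 1147)
360^20 ≡ 470 (mod 1147)
360^24 ≡ 667 (mod 1147)
360^27 ≡ 221 (mod 1147)
360^30 ≡ 1 (mod 1147) ✓
Hence ord(360) = 30.

30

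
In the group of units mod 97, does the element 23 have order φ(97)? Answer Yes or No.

Yes

φ(97) = 97 − 1 = 96 = 2^5 · 3.
An element g generates (Z/97Z)^× iff g^(96/q) ≢ 1 (mod 97) for each prime q ∈ {2, 3}.
23^48 ≡ 96 (mod 97)  [q = 2: ≢ 1 ✓]
23^32 ≡ 61 (mod 97)  [q = 3: ≢ 1 ✓]
All checks pass, so 23 has order 96 and is a primitive root modulo 97.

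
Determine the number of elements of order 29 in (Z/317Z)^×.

0

φ(317) = 317 − 1 = 316 = 2^2 · 79.
Since (Z/317Z)^× is cyclic of order 316, the number of elements of order d is φ(d) when d | 316 and 0 otherwise.
Here 316 is not a multiple of 29, so there are no elements of order 29.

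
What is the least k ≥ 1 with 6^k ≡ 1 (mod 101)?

ord(6) | φ(101) = 101 − 1 = 100 = 2^2 · 5^2.
Divisors of 100: 1, 2, 4, 5, 10, 20, 25, 50, 100.
Check 6^d mod 101 for each divisor in increasing order:
6^1 ≡ 6 (mod 101)
6^2 ≡ 36 (mod 101)
6^4 ≡ 84 (mod 101)
6^5 ≡ 100 (mod 101)
6^10 ≡ 1 (mod 101) ✓
So ord_101(6) = 10.

10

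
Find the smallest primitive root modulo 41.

φ(41) = 41 − 1 = 40 = 2^3 · 5.
g is a primitive root iff g^(40/q) ≢ 1 (mod 41) for each prime q ∈ {2, 5}.
g = 2: 2^20 ≡ 1 — hits 1, so not a primitive root.
g = 3: 3^20 ≡ 40; 3^8 ≡ 1 — hits 1, so not a primitive root.
g = 4: 4^20 ≡ 1 — hits 1, so not a primitive root.
g = 5: 5^20 ≡ 1 — hits 1, so not a primitive root.
g = 6: 6^20 ≡ 40; 6^8 ≡ 10 — none is 1, so 6 is a primitive root.
So 6 is the smallest generator of (Z/41Z)^×.

6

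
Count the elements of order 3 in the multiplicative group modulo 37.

φ(37) = 37 − 1 = 36 = 2^2 · 3^2.
Since (Z/37Z)^× is cyclic of order 36, the number of elements of order d is φ(d) when d | 36 and 0 otherwise.
3 | 36, and φ(3) = 3 − 1 = 2.

2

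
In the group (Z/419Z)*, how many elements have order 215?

φ(419) = 419 − 1 = 418 = 2 · 11 · 19.
In a cyclic group of order 418, there are φ(d) elements of order d for each divisor d of 418, and zero for non-divisors.
Here 418 is not a multiple of 215, so there are no elements of order 215.

0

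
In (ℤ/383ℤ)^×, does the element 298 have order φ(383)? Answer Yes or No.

φ(383) = 383 − 1 = 382 = 2 · 191.
An element g generates (Z/383Z)^× iff g^(382/q) ≢ 1 (mod 383) for each prime q ∈ {2, 191}.
298^191 ≡ 1 (mod 383)  [q = 2: ≡ 1 ✗]
298^2 ≡ 331 (mod 383)  [q = 191: ≢ 1 ✓]
Since 298^191 ≡ 1, the order of 298 divides 191 < 382, so 298 is not a primitive root.

No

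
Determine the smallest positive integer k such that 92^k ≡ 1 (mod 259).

36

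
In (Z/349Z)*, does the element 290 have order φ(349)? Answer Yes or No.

φ(349) = 349 − 1 = 348 = 2^2 · 3 · 29.
Test 290^(348/q) mod 349 for each prime factor q of 348:
290^174 ≡ 348 (mod 349)  [q = 2: ≢ 1 ✓]
290^116 ≡ 122 (mod 349)  [q = 3: ≢ 1 ✓]
290^12 ≡ 263 (mod 349)  [q = 29: ≢ 1 ✓]
None equal 1, so ord_349(290) = 348: 290 is a primitive root.

Yes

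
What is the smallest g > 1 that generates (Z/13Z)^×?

2

φ(13) = 13 − 1 = 12 = 2^2 · 3.
g is a primitive root iff g^(12/q) ≢ 1 (mod 13) for each prime q ∈ {2, 3}.
g = 2: 2^6 ≡ 12; 2^4 ≡ 3 — none is 1, so 2 is a primitive root.
So 2 is the smallest generator of (Z/13Z)^×.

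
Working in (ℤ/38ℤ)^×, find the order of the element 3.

Since 3 ∈ (Z/38Z)^×, its order divides φ(38) = φ(2)·φ(19) = 1·18 = 18 = 2 · 3^2.
Divisors of 18: 1, 2, 3, 6, 9, 18.
Test each divisor d:
3^1 ≡ 3 (mod 38)
3^2 ≡ 9 (mod 38)
3^3 ≡ 27 (mod 38)
3^6 ≡ 7 (mod 38)
3^9 ≡ 37 (mod 38)
3^18 ≡ 1 (mod 38) ✓
So ord_38(3) = 18.

18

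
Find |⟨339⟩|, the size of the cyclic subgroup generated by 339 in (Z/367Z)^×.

366

By Lagrange's theorem, ord_367(339) divides φ(367) = 367 − 1 = 366 = 2 · 3 · 61.
Divisors of 366: 1, 2, 3, 6, 61, 122, 183, 366.
Test each divisor d:
339^1 ≡ 339
339^2 ≡ 50
339^3 ≡ 68
339^6 ≡ 220
339^61 ≡ 84
339^122 ≡ 83
339^183 ≡ 366
339^366 ≡ 1
The smallest such exponent is 366, so the order of 339 is 366.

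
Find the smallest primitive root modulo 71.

7

φ(71) = 71 − 1 = 70 = 2 · 5 · 7.
Test candidates g = 2, 3, … against the prime factors q ∈ {2, 5, 7} of φ(71): g is a generator iff g^(70/q) ≢ 1 for every such q.
g = 2: 2^35 ≡ 1 — hits 1, so not a primitive root.
g = 3: 3^35 ≡ 1 — hits 1, so not a primitive root.
g = 4: 4^35 ≡ 1 — hits 1, so not a primitive root.
g = 5: 5^35 ≡ 1 — hits 1, so not a primitive root.
g = 6: 6^35 ≡ 1 — hits 1, so not a primitive root.
g = 7: 7^35 ≡ 70; 7^14 ≡ 54; 7^10 ≡ 45 — none is 1, so 7 is a primitive root.
The smallest primitive root modulo 71 is 7.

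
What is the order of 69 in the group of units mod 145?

By Lagrange's theorem, ord_145(69) divides φ(145) = φ(5·29) = (5−1)·(29−1) = 4·28 = 112 = 2^4 · 7.
Divisors of 112: 1, 2, 4, 7, 8, 14, 16, 28, 56, 112.
Evaluate successive powers at the divisors of 112:
69^1 ≡ 69
69^2 ≡ 121
69^4 ≡ 141
69^7 ≡ 99
69^8 ≡ 16
69^14 ≡ 86
69^16 ≡ 111
69^28 ≡ 1
So ord_145(69) = 28.

28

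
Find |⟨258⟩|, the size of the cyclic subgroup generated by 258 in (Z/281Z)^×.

The order of 258 must divide φ(281) = 281 − 1 = 280 = 2^3 · 5 · 7.
Divisors of 280: 1, 2, 4, 5, 7, 8, 10, 14, 20, 28, 35, 40, 56, 70, 140, 280.
Check 258^d mod 281 for each divisor in increasing order:
258^1 ≡ 258 (mod 281)
258^2 ≡ 248 (mod 281)
258^4 ≡ 246 (mod 281)
258^5 ≡ 243 (mod 281)
258^7 ≡ 130 (mod 281)
258^8 ≡ 101 (mod 281)
258^10 ≡ 39 (mod 281)
258^14 ≡ 40 (mod 281)
258^20 ≡ 116 (mod 281)
258^28 ≡ 195 (mod 281)
258^35 ≡ 60 (mod 281)
258^40 ≡ 249 (mod 281)
258^56 ≡ 90 (mod 281)
258^70 ≡ 228 (mod 281)
258^140 ≡ 280 (mod 281)
258^280 ≡ 1 (mod 281) ✓
The smallest such exponent is 280, so the order of 258 is 280.

280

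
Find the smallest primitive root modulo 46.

φ(46) = φ(2)·φ(23) = 1·22 = 22 = 2 · 11.
Test candidates g = 2, 3, … against the prime factors q ∈ {2, 11} of φ(46): g is a generator iff g^(22/q) ≢ 1 for every such q.
g = 2: gcd(2, 46) = 2 > 1, not a unit — skip.
g = 3: 3^11 ≡ 1 — hits 1, so not a primitive root.
g = 4: gcd(4, 46) = 2 > 1, not a unit — skip.
g = 5: 5^11 ≡ 45; 5^2 ≡ 25 — none is 1, so 5 is a primitive root.
The smallest primitive root modulo 46 is 5.

5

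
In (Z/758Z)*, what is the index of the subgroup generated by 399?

Since 399 ∈ (Z/758Z)^×, its order divides φ(758) = φ(2)·φ(379) = 1·378 = 378 = 2 · 3^3 · 7.
Divisors of 378: 1, 2, 3, 6, 7, 9, 14, 18, 21, 27, 42, 54, 63, 126, 189, 378.
Check 399^d mod 758 for each divisor in increasing order:
399^1 ≡ 399 (mod 758)
399^2 ≡ 21 (mod 758)
399^3 ≡ 41 (mod 758)
399^6 ≡ 165 (mod 758)
399^7 ≡ 647 (mod 758)
399^9 ≡ 701 (mod 758)
399^14 ≡ 193 (mod 758)
399^18 ≡ 217 (mod 758)
399^21 ≡ 559 (mod 758)
399^27 ≡ 517 (mod 758)
399^42 ≡ 185 (mod 758)
399^54 ≡ 473 (mod 758)
399^63 ≡ 327 (mod 758)
399^126 ≡ 51 (mod 758)
399^189 ≡ 1 (mod 758) ✓
Thus |⟨399⟩| = ord(399) = 189.
The index is φ(758) / ord(399) = 378 / 189 = 2.

2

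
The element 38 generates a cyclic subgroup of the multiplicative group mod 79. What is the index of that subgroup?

6

By Lagrange's theorem, ord_79(38) divides φ(79) = 79 − 1 = 78 = 2 · 3 · 13.
Divisors of 78: 1, 2, 3, 6, 13, 26, 39, 78.
Check 38^d mod 79 for each divisor in increasing order:
38^1 ≡ 38 (mod 79)
38^2 ≡ 22 (mod 79)
38^3 ≡ 46 (mod 79)
38^6 ≡ 62 (mod 79)
38^13 ≡ 1 (mod 79) ✓
So ord_79(38) = 13, hence |⟨38⟩| = 13.
Index = |(Z/79Z)^×| / |⟨38⟩| = 78 / 13 = 6.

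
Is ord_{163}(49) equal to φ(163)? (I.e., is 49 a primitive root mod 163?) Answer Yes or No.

No

φ(163) = 163 − 1 = 162 = 2 · 3^4.
Test 49^(162/q) mod 163 for each prime factor q of 162:
49^81 ≡ 1 (mod 163)  [q = 2: ≡ 1 ✗]
49^54 ≡ 58 (mod 163)  [q = 3: ≢ 1 ✓]
The check at q = 2 fails, so 49 generates a proper subgroup.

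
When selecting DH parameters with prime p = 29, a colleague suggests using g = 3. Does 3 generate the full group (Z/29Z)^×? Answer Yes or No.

Yes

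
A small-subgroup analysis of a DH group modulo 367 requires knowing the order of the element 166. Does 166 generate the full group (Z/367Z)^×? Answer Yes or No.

φ(367) = 367 − 1 = 366 = 2 · 3 · 61.
An element g generates (Z/367Z)^× iff g^(366/q) ≢ 1 (mod 367) for each prime q ∈ {2, 3, 61}.
166^183 ≡ 1 (mod 367)  [q = 2: ≡ 1 ✗]
166^122 ≡ 83 (mod 367)  [q = 3: ≢ 1 ✓]
166^6 ≡ 64 (mod 367)  [q = 61: ≢ 1 ✓]
166^183 ≡ 1 shows ord(166) | 183, strictly less than φ(367); not a primitive root.

No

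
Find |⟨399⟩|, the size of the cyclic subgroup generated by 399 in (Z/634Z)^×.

The order of 399 must divide φ(634) = φ(2)·φ(317) = 1·316 = 316 = 2^2 · 79.
Divisors of 316: 1, 2, 4, 79, 158, 316.
Check 399^d mod 634 for each divisor in increasing order:
399^1 ≡ 399 (mod 634)
399^2 ≡ 67 (mod 634)
399^4 ≡ 51 (mod 634)
399^79 ≡ 633 (mod 634)
399^158 ≡ 1 (mod 634) ✓
So ord_634(399) = 158.

158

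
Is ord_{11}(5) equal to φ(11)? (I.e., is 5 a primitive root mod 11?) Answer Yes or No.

No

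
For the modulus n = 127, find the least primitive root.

3

φ(127) = 127 − 1 = 126 = 2 · 3^2 · 7.
Test candidates g = 2, 3, … against the prime factors q ∈ {2, 3, 7} of φ(127): g is a generator iff g^(126/q) ≢ 1 for every such q.
g = 2: 2^63 ≡ 1 — hits 1, so not a primitive root.
g = 3: 3^63 ≡ 126; 3^42 ≡ 107; 3^18 ≡ 4 — none is 1, so 3 is a primitive root.
Hence the least primitive root of 127 is 3.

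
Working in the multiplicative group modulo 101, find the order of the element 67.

ord(67) | φ(101) = 101 − 1 = 100 = 2^2 · 5^2.
Divisors of 100: 1, 2, 4, 5, 10, 20, 25, 50, 100.
Compute 67^d (mod 101) for the divisors d until we hit 1:
67^1 ≡ 67 (mod 101)
67^2 ≡ 45 (mod 101)
67^4 ≡ 5 (mod 101)
67^5 ≡ 32 (mod 101)
67^10 ≡ 14 (mod 101)
67^20 ≡ 95 (mod 101)
67^25 ≡ 10 (mod 101)
67^50 ≡ 100 (mod 101)
67^100 ≡ 1 (mod 101) ✓
So ord_101(67) = 100.

100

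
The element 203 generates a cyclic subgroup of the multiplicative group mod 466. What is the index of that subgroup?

By Lagrange's theorem, ord_466(203) divides φ(466) = φ(2)·φ(233) = 1·232 = 232 = 2^3 · 29.
Divisors of 232: 1, 2, 4, 8, 29, 58, 116, 232.
Check 203^d mod 466 for each divisor in increasing order:
203^1 ≡ 203 (mod 466)
203^2 ≡ 201 (mod 466)
203^4 ≡ 325 (mod 466)
203^8 ≡ 309 (mod 466)
203^29 ≡ 377 (mod 466)
203^58 ≡ 465 (mod 466)
203^116 ≡ 1 (mod 466) ✓
The order of 203 is 116, so the subgroup it generates has 116 elements.
Index = |(Z/466Z)^×| / |⟨203⟩| = 232 / 116 = 2.

2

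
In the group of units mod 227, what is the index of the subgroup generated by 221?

2

By Lagrange's theorem, ord_227(221) divides φ(227) = 227 − 1 = 226 = 2 · 113.
Divisors of 226: 1, 2, 113, 226.
Evaluate successive powers at the divisors of 226:
221^1 ≡ 221
221^2 ≡ 36
221^113 ≡ 1
The order of 221 is 113, so the subgroup it generates has 113 elements.
Index = |(Z/227Z)^×| / |⟨221⟩| = 226 / 113 = 2.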